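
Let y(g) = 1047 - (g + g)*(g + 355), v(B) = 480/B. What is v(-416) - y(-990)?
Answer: 16331274/13 ≈ 1.2563e+6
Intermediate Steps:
y(g) = 1047 - 2*g*(355 + g)
v(-416) - y(-990) = 480/(-416) - (1047 - 710*(-990) - 2*(-990)**2) = 480*(-1/416) - (1047 + 702900 - 2*980100) = -15/13 - (1047 + 702900 - 1960200) = -15/13 - 1*(-1256253) = -15/13 + 1256253 = 16331274/13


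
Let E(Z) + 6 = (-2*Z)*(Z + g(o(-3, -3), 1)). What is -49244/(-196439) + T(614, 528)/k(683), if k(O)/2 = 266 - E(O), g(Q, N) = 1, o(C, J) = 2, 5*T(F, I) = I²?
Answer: 32187897076/114746895265 ≈ 0.28051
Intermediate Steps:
T(F, I) = I²/5
E(Z) = -6 - 2*Z*(1 + Z) (E(Z) = -6 + (-2*Z)*(Z + 1) = -6 + (-2*Z)*(1 + Z) = -6 - 2*Z*(1 + Z))
k(O) = 544 + 4*O + 4*O² (k(O) = 2*(266 - (-6 - 2*O - 2*O²)) = 2*(266 + (6 + 2*O + 2*O²)) = 2*(272 + 2*O + 2*O²) = 544 + 4*O + 4*O²)
-49244/(-196439) + T(614, 528)/k(683) = -49244/(-196439) + ((⅕)*528²)/(544 + 4*683 + 4*683²) = -49244*(-1/196439) + ((⅕)*278784)/(544 + 2732 + 4*466489) = 49244/196439 + 278784/(5*(544 + 2732 + 1865956)) = 49244/196439 + (278784/5)/1869232 = 49244/196439 + (278784/5)*(1/1869232) = 49244/196439 + 17424/584135 = 32187897076/114746895265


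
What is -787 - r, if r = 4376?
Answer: -5163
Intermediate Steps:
-787 - r = -787 - 1*4376 = -787 - 4376 = -5163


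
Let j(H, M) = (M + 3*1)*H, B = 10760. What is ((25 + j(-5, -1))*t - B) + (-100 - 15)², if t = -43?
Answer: 1820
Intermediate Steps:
j(H, M) = H*(3 + M) (j(H, M) = (M + 3)*H = (3 + M)*H = H*(3 + M))
((25 + j(-5, -1))*t - B) + (-100 - 15)² = ((25 - 5*(3 - 1))*(-43) - 1*10760) + (-100 - 15)² = ((25 - 5*2)*(-43) - 10760) + (-115)² = ((25 - 10)*(-43) - 10760) + 13225 = (15*(-43) - 10760) + 13225 = (-645 - 10760) + 13225 = -11405 + 13225 = 1820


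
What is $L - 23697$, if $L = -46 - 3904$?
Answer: $-27647$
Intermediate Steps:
$L = -3950$ ($L = -46 - 3904 = -3950$)
$L - 23697 = -3950 - 23697 = -27647$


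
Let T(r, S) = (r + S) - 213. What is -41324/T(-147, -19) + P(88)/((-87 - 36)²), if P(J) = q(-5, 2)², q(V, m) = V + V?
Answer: 625228696/5733891 ≈ 109.04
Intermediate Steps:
q(V, m) = 2*V
T(r, S) = -213 + S + r (T(r, S) = (S + r) - 213 = -213 + S + r)
P(J) = 100 (P(J) = (2*(-5))² = (-10)² = 100)
-41324/T(-147, -19) + P(88)/((-87 - 36)²) = -41324/(-213 - 19 - 147) + 100/((-87 - 36)²) = -41324/(-379) + 100/((-123)²) = -41324*(-1/379) + 100/15129 = 41324/379 + 100*(1/15129) = 41324/379 + 100/15129 = 625228696/5733891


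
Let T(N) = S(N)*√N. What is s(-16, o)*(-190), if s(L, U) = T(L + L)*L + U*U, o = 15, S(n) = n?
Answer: -42750 - 389120*I*√2 ≈ -42750.0 - 5.503e+5*I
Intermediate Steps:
T(N) = N^(3/2) (T(N) = N*√N = N^(3/2))
s(L, U) = U² + 2*√2*L^(5/2) (s(L, U) = (L + L)^(3/2)*L + U*U = (2*L)^(3/2)*L + U² = (2*√2*L^(3/2))*L + U² = 2*√2*L^(5/2) + U² = U² + 2*√2*L^(5/2))
s(-16, o)*(-190) = (15² + 2*√2*(-16)^(5/2))*(-190) = (225 + 2*√2*(1024*I))*(-190) = (225 + 2048*I*√2)*(-190) = -42750 - 389120*I*√2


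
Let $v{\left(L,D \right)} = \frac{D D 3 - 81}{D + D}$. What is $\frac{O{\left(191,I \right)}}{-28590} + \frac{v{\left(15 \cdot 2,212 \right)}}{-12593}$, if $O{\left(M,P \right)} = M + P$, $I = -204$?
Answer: $- \frac{1891559237}{76327180440} \approx -0.024782$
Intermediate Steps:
$v{\left(L,D \right)} = \frac{-81 + 3 D^{2}}{2 D}$ ($v{\left(L,D \right)} = \frac{D^{2} \cdot 3 - 81}{2 D} = \left(3 D^{2} - 81\right) \frac{1}{2 D} = \left(-81 + 3 D^{2}\right) \frac{1}{2 D} = \frac{-81 + 3 D^{2}}{2 D}$)
$\frac{O{\left(191,I \right)}}{-28590} + \frac{v{\left(15 \cdot 2,212 \right)}}{-12593} = \frac{191 - 204}{-28590} + \frac{\frac{3}{2} \cdot \frac{1}{212} \left(-27 + 212^{2}\right)}{-12593} = \left(-13\right) \left(- \frac{1}{28590}\right) + \frac{3}{2} \cdot \frac{1}{212} \left(-27 + 44944\right) \left(- \frac{1}{12593}\right) = \frac{13}{28590} + \frac{3}{2} \cdot \frac{1}{212} \cdot 44917 \left(- \frac{1}{12593}\right) = \frac{13}{28590} + \frac{134751}{424} \left(- \frac{1}{12593}\right) = \frac{13}{28590} - \frac{134751}{5339432} = - \frac{1891559237}{76327180440}$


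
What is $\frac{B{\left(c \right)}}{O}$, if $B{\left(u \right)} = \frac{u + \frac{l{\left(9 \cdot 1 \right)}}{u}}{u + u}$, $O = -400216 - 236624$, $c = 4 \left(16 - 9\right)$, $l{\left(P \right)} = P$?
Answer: $- \frac{13}{16369920} \approx -7.9414 \cdot 10^{-7}$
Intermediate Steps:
$c = 28$ ($c = 4 \cdot 7 = 28$)
$O = -636840$ ($O = -400216 - 236624 = -636840$)
$B{\left(u \right)} = \frac{u + \frac{9}{u}}{2 u}$ ($B{\left(u \right)} = \frac{u + \frac{9 \cdot 1}{u}}{u + u} = \frac{u + \frac{9}{u}}{2 u}$)
$\frac{B{\left(c \right)}}{O} = \frac{\frac{1}{2} \cdot \frac{1}{784} \left(9 + 28^{2}\right)}{-636840} = \frac{1}{2} \cdot \frac{1}{784} \left(9 + 784\right) \left(- \frac{1}{636840}\right) = \frac{1}{2} \cdot \frac{1}{784} \cdot 793 \left(- \frac{1}{636840}\right) = \frac{793}{1568} \left(- \frac{1}{636840}\right) = - \frac{13}{16369920}$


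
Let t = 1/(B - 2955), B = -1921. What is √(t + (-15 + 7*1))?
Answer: I*√47551971/2438 ≈ 2.8285*I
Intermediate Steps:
t = -1/4876 (t = 1/(-1921 - 2955) = 1/(-4876) = -1/4876 ≈ -0.00020509)
√(t + (-15 + 7*1)) = √(-1/4876 + (-15 + 7*1)) = √(-1/4876 + (-15 + 7)) = √(-1/4876 - 8) = √(-39009/4876) = I*√47551971/2438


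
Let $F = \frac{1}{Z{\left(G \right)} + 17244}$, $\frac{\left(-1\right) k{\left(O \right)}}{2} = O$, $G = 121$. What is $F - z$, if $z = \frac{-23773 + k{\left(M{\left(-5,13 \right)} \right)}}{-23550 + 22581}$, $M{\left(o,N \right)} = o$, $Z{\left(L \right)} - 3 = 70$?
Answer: $- \frac{137167634}{5593391} \approx -24.523$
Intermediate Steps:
$Z{\left(L \right)} = 73$ ($Z{\left(L \right)} = 3 + 70 = 73$)
$k{\left(O \right)} = - 2 O$
$z = \frac{7921}{323}$ ($z = \frac{-23773 - -10}{-23550 + 22581} = \frac{-23773 + 10}{-969} = \left(-23763\right) \left(- \frac{1}{969}\right) = \frac{7921}{323} \approx 24.523$)
$F = \frac{1}{17317}$ ($F = \frac{1}{73 + 17244} = \frac{1}{17317} \approx 5.7747 \cdot 10^{-5}$)
$F - z = \frac{1}{17317} - \frac{7921}{323} = - \frac{137167634}{5593391}$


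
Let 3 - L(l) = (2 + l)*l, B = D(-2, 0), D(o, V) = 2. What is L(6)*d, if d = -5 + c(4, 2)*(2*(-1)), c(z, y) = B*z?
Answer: 945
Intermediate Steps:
B = 2
L(l) = 3 - l*(2 + l) (L(l) = 3 - (2 + l)*l = 3 - l*(2 + l))
c(z, y) = 2*z
d = -21 (d = -5 + (2*4)*(2*(-1)) = -5 + 8*(-2) = -5 - 16 = -21)
L(6)*d = (3 - 1*6**2 - 2*6)*(-21) = (3 - 1*36 - 12)*(-21) = (3 - 36 - 12)*(-21) = -45*(-21) = 945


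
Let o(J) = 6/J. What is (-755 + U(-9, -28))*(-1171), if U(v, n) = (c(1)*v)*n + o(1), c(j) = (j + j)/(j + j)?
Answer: 581987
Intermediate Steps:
c(j) = 1 (c(j) = (2*j)/((2*j)) = (2*j)*(1/(2*j)) = 1)
U(v, n) = 6 + n*v (U(v, n) = (1*v)*n + 6/1 = v*n + 6*1 = n*v + 6 = 6 + n*v)
(-755 + U(-9, -28))*(-1171) = (-755 + (6 - 28*(-9)))*(-1171) = (-755 + (6 + 252))*(-1171) = (-755 + 258)*(-1171) = -497*(-1171) = 581987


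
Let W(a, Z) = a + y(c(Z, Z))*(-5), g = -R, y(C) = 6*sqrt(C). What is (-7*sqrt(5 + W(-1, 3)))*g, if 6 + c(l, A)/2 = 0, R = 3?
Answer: 42*sqrt(1 - 15*I*sqrt(3)) ≈ 154.32 - 148.49*I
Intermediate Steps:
c(l, A) = -12 (c(l, A) = -12 + 2*0 = -12 + 0 = -12)
g = -3 (g = -1*3 = -3)
W(a, Z) = a - 60*I*sqrt(3) (W(a, Z) = a + (6*sqrt(-12))*(-5) = a + (6*(2*I*sqrt(3)))*(-5) = a + (12*I*sqrt(3))*(-5) = a - 60*I*sqrt(3))
(-7*sqrt(5 + W(-1, 3)))*g = -7*sqrt(5 + (-1 - 60*I*sqrt(3)))*(-3) = -7*sqrt(4 - 60*I*sqrt(3))*(-3) = 21*sqrt(4 - 60*I*sqrt(3))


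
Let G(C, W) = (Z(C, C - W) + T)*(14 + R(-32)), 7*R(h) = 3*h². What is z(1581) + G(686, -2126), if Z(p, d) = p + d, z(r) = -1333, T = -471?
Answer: 9586259/7 ≈ 1.3695e+6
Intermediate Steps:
R(h) = 3*h²/7 (R(h) = (3*h²)/7 = 3*h²/7)
Z(p, d) = d + p
G(C, W) = -1493070/7 - 3170*W/7 + 6340*C/7 (G(C, W) = (((C - W) + C) - 471)*(14 + (3/7)*(-32)²) = ((-W + 2*C) - 471)*(14 + (3/7)*1024) = (-471 - W + 2*C)*(14 + 3072/7) = (-471 - W + 2*C)*(3170/7) = -1493070/7 - 3170*W/7 + 6340*C/7)
z(1581) + G(686, -2126) = -1333 + (-1493070/7 - 3170/7*(-2126) + (6340/7)*686) = -1333 + (-1493070/7 + 6739420/7 + 621320) = -1333 + 9595590/7 = 9586259/7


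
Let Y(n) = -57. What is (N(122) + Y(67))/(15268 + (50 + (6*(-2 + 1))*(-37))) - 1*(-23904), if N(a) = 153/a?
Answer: 15106369573/631960 ≈ 23904.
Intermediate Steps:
(N(122) + Y(67))/(15268 + (50 + (6*(-2 + 1))*(-37))) - 1*(-23904) = (153/122 - 57)/(15268 + (50 + (6*(-2 + 1))*(-37))) - 1*(-23904) = (153*(1/122) - 57)/(15268 + (50 + (6*(-1))*(-37))) + 23904 = (153/122 - 57)/(15268 + (50 - 6*(-37))) + 23904 = -6801/(122*(15268 + (50 + 222))) + 23904 = -6801/(122*(15268 + 272)) + 23904 = -6801/122/15540 + 23904 = -6801/122*1/15540 + 23904 = -2267/631960 + 23904 = 15106369573/631960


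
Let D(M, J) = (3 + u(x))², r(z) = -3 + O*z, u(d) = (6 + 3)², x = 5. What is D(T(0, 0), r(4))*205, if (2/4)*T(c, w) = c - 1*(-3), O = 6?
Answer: 1446480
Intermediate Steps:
T(c, w) = 6 + 2*c (T(c, w) = 2*(c - 1*(-3)) = 2*(c + 3) = 2*(3 + c) = 6 + 2*c)
u(d) = 81 (u(d) = 9² = 81)
r(z) = -3 + 6*z
D(M, J) = 7056 (D(M, J) = (3 + 81)² = 84² = 7056)
D(T(0, 0), r(4))*205 = 7056*205 = 1446480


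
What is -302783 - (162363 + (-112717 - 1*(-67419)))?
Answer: -419848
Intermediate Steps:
-302783 - (162363 + (-112717 - 1*(-67419))) = -302783 - (162363 + (-112717 + 67419)) = -302783 - (162363 - 45298) = -302783 - 1*117065 = -302783 - 117065 = -419848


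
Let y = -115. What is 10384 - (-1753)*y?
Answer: -191211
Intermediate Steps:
10384 - (-1753)*y = 10384 - (-1753)*(-115) = 10384 - 1*201595 = 10384 - 201595 = -191211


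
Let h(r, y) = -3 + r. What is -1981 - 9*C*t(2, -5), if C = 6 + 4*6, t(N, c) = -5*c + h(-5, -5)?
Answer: -6571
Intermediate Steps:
t(N, c) = -8 - 5*c (t(N, c) = -5*c + (-3 - 5) = -5*c - 8 = -8 - 5*c)
C = 30 (C = 6 + 24 = 30)
-1981 - 9*C*t(2, -5) = -1981 - 9*30*(-8 - 5*(-5)) = -1981 - 270*(-8 + 25) = -1981 - 270*17 = -1981 - 1*4590 = -1981 - 4590 = -6571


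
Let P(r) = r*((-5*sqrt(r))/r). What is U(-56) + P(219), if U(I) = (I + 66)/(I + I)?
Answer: -5/56 - 5*sqrt(219) ≈ -74.083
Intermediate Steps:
U(I) = (66 + I)/(2*I) (U(I) = (66 + I)/((2*I)) = (66 + I)*(1/(2*I)) = (66 + I)/(2*I))
P(r) = -5*sqrt(r) (P(r) = r*(-5/sqrt(r)) = -5*sqrt(r))
U(-56) + P(219) = (1/2)*(66 - 56)/(-56) - 5*sqrt(219) = (1/2)*(-1/56)*10 - 5*sqrt(219) = -5/56 - 5*sqrt(219)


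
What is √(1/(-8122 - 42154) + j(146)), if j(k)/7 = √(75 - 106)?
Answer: √(-12569 + 4423433308*I*√31)/25138 ≈ 4.4144 + 4.4144*I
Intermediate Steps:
j(k) = 7*I*√31 (j(k) = 7*√(75 - 106) = 7*√(-31) = 7*(I*√31) = 7*I*√31)
√(1/(-8122 - 42154) + j(146)) = √(1/(-8122 - 42154) + 7*I*√31) = √(1/(-50276) + 7*I*√31) = √(-1/50276 + 7*I*√31)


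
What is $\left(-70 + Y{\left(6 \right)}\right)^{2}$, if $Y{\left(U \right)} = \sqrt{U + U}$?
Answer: $4912 - 280 \sqrt{3} \approx 4427.0$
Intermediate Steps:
$Y{\left(U \right)} = \sqrt{2} \sqrt{U}$ ($Y{\left(U \right)} = \sqrt{2 U} = \sqrt{2} \sqrt{U}$)
$\left(-70 + Y{\left(6 \right)}\right)^{2} = \left(-70 + \sqrt{2} \sqrt{6}\right)^{2} = \left(-70 + 2 \sqrt{3}\right)^{2}$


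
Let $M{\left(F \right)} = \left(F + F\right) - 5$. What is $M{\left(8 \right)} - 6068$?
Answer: $-6057$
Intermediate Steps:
$M{\left(F \right)} = -5 + 2 F$ ($M{\left(F \right)} = 2 F - 5 = -5 + 2 F$)
$M{\left(8 \right)} - 6068 = \left(-5 + 2 \cdot 8\right) - 6068 = \left(-5 + 16\right) - 6068 = 11 - 6068 = -6057$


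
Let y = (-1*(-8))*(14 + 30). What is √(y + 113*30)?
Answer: √3742 ≈ 61.172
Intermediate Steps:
y = 352 (y = 8*44 = 352)
√(y + 113*30) = √(352 + 113*30) = √(352 + 3390) = √3742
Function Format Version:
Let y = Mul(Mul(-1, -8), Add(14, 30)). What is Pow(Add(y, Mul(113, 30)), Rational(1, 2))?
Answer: Pow(3742, Rational(1, 2)) ≈ 61.172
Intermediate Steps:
y = 352 (y = Mul(8, 44) = 352)
Pow(Add(y, Mul(113, 30)), Rational(1, 2)) = Pow(Add(352, Mul(113, 30)), Rational(1, 2)) = Pow(Add(352, 3390), Rational(1, 2)) = Pow(3742, Rational(1, 2))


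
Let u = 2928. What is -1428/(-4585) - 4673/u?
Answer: -2463503/1917840 ≈ -1.2845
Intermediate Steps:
-1428/(-4585) - 4673/u = -1428/(-4585) - 4673/2928 = -1428*(-1/4585) - 4673*1/2928 = 204/655 - 4673/2928 = -2463503/1917840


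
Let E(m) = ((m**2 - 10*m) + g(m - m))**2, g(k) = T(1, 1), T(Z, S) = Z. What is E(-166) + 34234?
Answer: 853667323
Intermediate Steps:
g(k) = 1
E(m) = (1 + m**2 - 10*m)**2 (E(m) = ((m**2 - 10*m) + 1)**2 = (1 + m**2 - 10*m)**2)
E(-166) + 34234 = (1 + (-166)**2 - 10*(-166))**2 + 34234 = (1 + 27556 + 1660)**2 + 34234 = 29217**2 + 34234 = 853633089 + 34234 = 853667323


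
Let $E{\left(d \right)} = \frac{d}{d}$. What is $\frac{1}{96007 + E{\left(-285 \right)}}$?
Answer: $\frac{1}{96008} \approx 1.0416 \cdot 10^{-5}$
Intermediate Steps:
$E{\left(d \right)} = 1$
$\frac{1}{96007 + E{\left(-285 \right)}} = \frac{1}{96007 + 1} = \frac{1}{96008}$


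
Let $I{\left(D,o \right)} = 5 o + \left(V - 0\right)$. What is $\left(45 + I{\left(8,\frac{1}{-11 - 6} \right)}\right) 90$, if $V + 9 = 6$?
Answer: $\frac{63810}{17} \approx 3753.5$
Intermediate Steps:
$V = -3$ ($V = -9 + 6 = -3$)
$I{\left(D,o \right)} = -3 + 5 o$ ($I{\left(D,o \right)} = 5 o - 3 = -3 + 5 o$)
$\left(45 + I{\left(8,\frac{1}{-11 - 6} \right)}\right) 90 = \left(45 - \left(3 - \frac{5}{-11 - 6}\right)\right) 90 = \left(45 - \left(3 - \frac{5}{-17}\right)\right) 90 = \left(45 + \left(-3 + 5 \left(- \frac{1}{17}\right)\right)\right) 90 = \left(45 - \frac{56}{17}\right) 90 = \frac{709}{17} \cdot 90 = \frac{63810}{17}$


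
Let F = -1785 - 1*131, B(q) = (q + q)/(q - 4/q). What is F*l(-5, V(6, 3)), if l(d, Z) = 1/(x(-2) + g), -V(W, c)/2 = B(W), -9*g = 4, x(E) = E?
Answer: 8622/11 ≈ 783.82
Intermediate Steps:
B(q) = 2*q/(q - 4/q) (B(q) = (2*q)/(q - 4/q) = 2*q/(q - 4/q))
g = -4/9 (g = -⅑*4 = -4/9 ≈ -0.44444)
V(W, c) = -4*W²/(-4 + W²)
l(d, Z) = -9/22 (l(d, Z) = 1/(-2 - 4/9) = 1/(-22/9) = -9/22)
F = -1916 (F = -1785 - 131 = -1916)
F*l(-5, V(6, 3)) = -1916*(-9/22) = 8622/11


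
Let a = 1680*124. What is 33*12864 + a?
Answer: 632832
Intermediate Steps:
a = 208320
33*12864 + a = 33*12864 + 208320 = 424512 + 208320 = 632832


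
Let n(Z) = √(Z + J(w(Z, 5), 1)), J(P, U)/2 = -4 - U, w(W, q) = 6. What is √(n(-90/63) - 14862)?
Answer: √(-728238 + 28*I*√35)/7 ≈ 0.013865 + 121.91*I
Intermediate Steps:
J(P, U) = -8 - 2*U (J(P, U) = 2*(-4 - U) = -8 - 2*U)
n(Z) = √(-10 + Z) (n(Z) = √(Z + (-8 - 2*1)) = √(Z + (-8 - 2)) = √(Z - 10) = √(-10 + Z))
√(n(-90/63) - 14862) = √(√(-10 - 90/63) - 14862) = √(√(-10 - 90*1/63) - 14862) = √(√(-10 - 10/7) - 14862) = √(√(-80/7) - 14862) = √(4*I*√35/7 - 14862) = √(-14862 + 4*I*√35/7)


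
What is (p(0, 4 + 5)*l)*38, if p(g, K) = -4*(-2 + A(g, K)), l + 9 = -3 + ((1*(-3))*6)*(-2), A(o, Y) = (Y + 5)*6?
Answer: -299136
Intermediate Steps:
A(o, Y) = 30 + 6*Y (A(o, Y) = (5 + Y)*6 = 30 + 6*Y)
l = 24 (l = -9 + (-3 + ((1*(-3))*6)*(-2)) = -9 + (-3 - 3*6*(-2)) = -9 + (-3 - 18*(-2)) = -9 + (-3 + 36) = -9 + 33 = 24)
p(g, K) = -112 - 24*K (p(g, K) = -4*(-2 + (30 + 6*K)) = -4*(28 + 6*K) = -112 - 24*K)
(p(0, 4 + 5)*l)*38 = ((-112 - 24*(4 + 5))*24)*38 = ((-112 - 24*9)*24)*38 = ((-112 - 216)*24)*38 = -328*24*38 = -7872*38 = -299136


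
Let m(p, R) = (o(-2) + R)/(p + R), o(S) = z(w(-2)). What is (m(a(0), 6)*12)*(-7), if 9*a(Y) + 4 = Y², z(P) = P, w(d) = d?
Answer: -1512/25 ≈ -60.480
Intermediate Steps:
a(Y) = -4/9 + Y²/9
o(S) = -2
m(p, R) = (-2 + R)/(R + p) (m(p, R) = (-2 + R)/(p + R) = (-2 + R)/(R + p))
(m(a(0), 6)*12)*(-7) = (((-2 + 6)/(6 + (-4/9 + (⅑)*0²)))*12)*(-7) = ((4/(6 + (-4/9 + (⅑)*0)))*12)*(-7) = ((4/(6 + (-4/9 + 0)))*12)*(-7) = ((4/(6 - 4/9))*12)*(-7) = ((4/(50/9))*12)*(-7) = (((9/50)*4)*12)*(-7) = ((18/25)*12)*(-7) = (216/25)*(-7) = -1512/25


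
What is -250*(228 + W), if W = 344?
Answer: -143000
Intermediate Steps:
-250*(228 + W) = -250*(228 + 344) = -250*572 = -143000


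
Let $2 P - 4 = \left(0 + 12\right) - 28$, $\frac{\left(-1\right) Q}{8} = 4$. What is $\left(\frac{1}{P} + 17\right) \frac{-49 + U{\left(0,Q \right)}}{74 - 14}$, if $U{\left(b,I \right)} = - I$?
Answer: $- \frac{1717}{360} \approx -4.7694$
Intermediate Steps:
$Q = -32$ ($Q = \left(-8\right) 4 = -32$)
$P = -6$ ($P = 2 + \frac{\left(0 + 12\right) - 28}{2} = 2 + \frac{12 - 28}{2} = 2 + \frac{1}{2} \left(-16\right) = 2 - 8 = -6$)
$\left(\frac{1}{P} + 17\right) \frac{-49 + U{\left(0,Q \right)}}{74 - 14} = \left(\frac{1}{-6} + 17\right) \frac{-49 - -32}{74 - 14} = \left(- \frac{1}{6} + 17\right) \frac{-49 + 32}{60} = \frac{101 \left(\left(-17\right) \frac{1}{60}\right)}{6} = \frac{101}{6} \left(- \frac{17}{60}\right) = - \frac{1717}{360}$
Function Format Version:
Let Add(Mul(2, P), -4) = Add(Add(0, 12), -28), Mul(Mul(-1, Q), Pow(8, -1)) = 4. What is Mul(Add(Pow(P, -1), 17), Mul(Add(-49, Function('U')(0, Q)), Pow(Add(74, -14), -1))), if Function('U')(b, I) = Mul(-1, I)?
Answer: Rational(-1717, 360) ≈ -4.7694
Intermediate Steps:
Q = -32 (Q = Mul(-8, 4) = -32)
P = -6 (P = Add(2, Mul(Rational(1, 2), Add(Add(0, 12), -28))) = Add(2, Mul(Rational(1, 2), Add(12, -28))) = Add(2, Mul(Rational(1, 2), -16)) = Add(2, -8) = -6)
Mul(Add(Pow(P, -1), 17), Mul(Add(-49, Function('U')(0, Q)), Pow(Add(74, -14), -1))) = Mul(Add(Pow(-6, -1), 17), Mul(Add(-49, Mul(-1, -32)), Pow(Add(74, -14), -1))) = Mul(Add(Rational(-1, 6), 17), Mul(Add(-49, 32), Pow(60, -1))) = Mul(Rational(101, 6), Mul(-17, Rational(1, 60))) = Mul(Rational(101, 6), Rational(-17, 60)) = Rational(-1717, 360)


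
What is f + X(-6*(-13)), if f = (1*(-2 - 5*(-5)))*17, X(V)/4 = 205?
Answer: 1211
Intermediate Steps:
X(V) = 820 (X(V) = 4*205 = 820)
f = 391 (f = (1*(-2 + 25))*17 = (1*23)*17 = 23*17 = 391)
f + X(-6*(-13)) = 391 + 820 = 1211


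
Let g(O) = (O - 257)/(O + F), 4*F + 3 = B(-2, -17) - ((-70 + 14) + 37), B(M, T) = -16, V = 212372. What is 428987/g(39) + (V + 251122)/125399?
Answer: -2097886050015/27336982 ≈ -76742.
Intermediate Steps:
F = 0 (F = -3/4 + (-16 - ((-70 + 14) + 37))/4 = -3/4 + (-16 - (-56 + 37))/4 = -3/4 + (-16 - 1*(-19))/4 = -3/4 + (-16 + 19)/4 = -3/4 + (1/4)*3 = -3/4 + 3/4 = 0)
g(O) = (-257 + O)/O (g(O) = (O - 257)/(O + 0) = (-257 + O)/O)
428987/g(39) + (V + 251122)/125399 = 428987/(((-257 + 39)/39)) + (212372 + 251122)/125399 = 428987/(((1/39)*(-218))) + 463494*(1/125399) = 428987/(-218/39) + 463494/125399 = 428987*(-39/218) + 463494/125399 = -16730493/218 + 463494/125399 = -2097886050015/27336982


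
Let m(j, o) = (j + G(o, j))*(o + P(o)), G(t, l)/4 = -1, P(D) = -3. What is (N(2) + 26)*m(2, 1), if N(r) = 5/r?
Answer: 114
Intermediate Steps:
G(t, l) = -4 (G(t, l) = 4*(-1) = -4)
m(j, o) = (-4 + j)*(-3 + o) (m(j, o) = (j - 4)*(o - 3) = (-4 + j)*(-3 + o))
(N(2) + 26)*m(2, 1) = (5/2 + 26)*(12 - 4*1 - 3*2 + 2*1) = (5*(1/2) + 26)*(12 - 4 - 6 + 2) = (5/2 + 26)*4 = (57/2)*4 = 114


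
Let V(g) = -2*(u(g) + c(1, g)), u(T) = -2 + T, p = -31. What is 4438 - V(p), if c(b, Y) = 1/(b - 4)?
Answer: 13114/3 ≈ 4371.3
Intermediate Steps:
c(b, Y) = 1/(-4 + b)
V(g) = 14/3 - 2*g (V(g) = -2*((-2 + g) + 1/(-4 + 1)) = -2*((-2 + g) + 1/(-3)) = -2*((-2 + g) - 1/3) = -2*(-7/3 + g) = 14/3 - 2*g)
4438 - V(p) = 4438 - (14/3 - 2*(-31)) = 4438 - (14/3 + 62) = 4438 - 1*200/3 = 4438 - 200/3 = 13114/3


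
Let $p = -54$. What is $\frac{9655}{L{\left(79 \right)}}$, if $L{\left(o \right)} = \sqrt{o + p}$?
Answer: $1931$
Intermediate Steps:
$L{\left(o \right)} = \sqrt{-54 + o}$ ($L{\left(o \right)} = \sqrt{o - 54} = \sqrt{-54 + o}$)
$\frac{9655}{L{\left(79 \right)}} = \frac{9655}{\sqrt{-54 + 79}} = \frac{9655}{\sqrt{25}} = \frac{9655}{5} = 9655 \cdot \frac{1}{5} = 1931$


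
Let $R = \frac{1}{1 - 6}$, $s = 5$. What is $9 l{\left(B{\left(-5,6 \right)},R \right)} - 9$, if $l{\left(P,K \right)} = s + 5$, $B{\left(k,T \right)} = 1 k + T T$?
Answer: $81$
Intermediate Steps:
$R = - \frac{1}{5}$ ($R = \frac{1}{1 - 6} = \frac{1}{-5} = - \frac{1}{5} \approx -0.2$)
$B{\left(k,T \right)} = k + T^{2}$
$l{\left(P,K \right)} = 10$ ($l{\left(P,K \right)} = 5 + 5 = 10$)
$9 l{\left(B{\left(-5,6 \right)},R \right)} - 9 = 9 \cdot 10 - 9 = 90 - 9 = 81$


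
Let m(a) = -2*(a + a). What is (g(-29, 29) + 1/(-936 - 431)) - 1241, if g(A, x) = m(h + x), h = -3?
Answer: -1838616/1367 ≈ -1345.0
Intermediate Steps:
m(a) = -4*a
g(A, x) = 12 - 4*x (g(A, x) = -4*(-3 + x) = 12 - 4*x)
(g(-29, 29) + 1/(-936 - 431)) - 1241 = ((12 - 4*29) + 1/(-936 - 431)) - 1241 = ((12 - 116) + 1/(-1367)) - 1241 = (-104 - 1/1367) - 1241 = -142169/1367 - 1241 = -1838616/1367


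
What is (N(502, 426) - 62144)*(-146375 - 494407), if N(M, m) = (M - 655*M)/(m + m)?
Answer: 2844804873906/71 ≈ 4.0068e+10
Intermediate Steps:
N(M, m) = -327*M/m (N(M, m) = (-654*M)/((2*m)) = (-654*M)*(1/(2*m)) = -327*M/m)
(N(502, 426) - 62144)*(-146375 - 494407) = (-327*502/426 - 62144)*(-146375 - 494407) = (-327*502*1/426 - 62144)*(-640782) = (-27359/71 - 62144)*(-640782) = -4439583/71*(-640782) = 2844804873906/71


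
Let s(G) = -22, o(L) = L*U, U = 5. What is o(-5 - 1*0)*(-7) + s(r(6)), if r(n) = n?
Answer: 153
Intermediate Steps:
o(L) = 5*L (o(L) = L*5 = 5*L)
o(-5 - 1*0)*(-7) + s(r(6)) = (5*(-5 - 1*0))*(-7) - 22 = (5*(-5 + 0))*(-7) - 22 = (5*(-5))*(-7) - 22 = -25*(-7) - 22 = 175 - 22 = 153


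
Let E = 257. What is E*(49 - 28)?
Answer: 5397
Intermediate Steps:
E*(49 - 28) = 257*(49 - 28) = 257*21 = 5397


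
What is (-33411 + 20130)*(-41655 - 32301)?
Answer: 982209636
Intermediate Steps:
(-33411 + 20130)*(-41655 - 32301) = -13281*(-73956) = 982209636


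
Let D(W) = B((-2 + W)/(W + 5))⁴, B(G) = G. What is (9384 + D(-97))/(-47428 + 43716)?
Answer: -672359213265/265925066752 ≈ -2.5284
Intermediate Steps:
D(W) = (-2 + W)⁴/(5 + W)⁴ (D(W) = ((-2 + W)/(W + 5))⁴ = ((-2 + W)/(5 + W))⁴ = (-2 + W)⁴/(5 + W)⁴)
(9384 + D(-97))/(-47428 + 43716) = (9384 + (-2 - 97)⁴/(5 - 97)⁴)/(-47428 + 43716) = (9384 + (-99)⁴/(-92)⁴)/(-3712) = (9384 + 96059601*(1/71639296))*(-1/3712) = (9384 + 96059601/71639296)*(-1/3712) = (672359213265/71639296)*(-1/3712) = -672359213265/265925066752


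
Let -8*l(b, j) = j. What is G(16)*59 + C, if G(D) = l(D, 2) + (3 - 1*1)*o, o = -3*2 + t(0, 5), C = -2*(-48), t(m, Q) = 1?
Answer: -2035/4 ≈ -508.75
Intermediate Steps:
l(b, j) = -j/8
C = 96
o = -5 (o = -3*2 + 1 = -6 + 1 = -5)
G(D) = -41/4 (G(D) = -⅛*2 + (3 - 1*1)*(-5) = -¼ + (3 - 1)*(-5) = -¼ + 2*(-5) = -¼ - 10 = -41/4)
G(16)*59 + C = -41/4*59 + 96 = -2419/4 + 96 = -2035/4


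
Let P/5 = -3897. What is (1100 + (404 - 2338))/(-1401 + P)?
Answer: 139/3481 ≈ 0.039931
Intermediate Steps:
P = -19485 (P = 5*(-3897) = -19485)
(1100 + (404 - 2338))/(-1401 + P) = (1100 + (404 - 2338))/(-1401 - 19485) = (1100 - 1934)/(-20886) = -834*(-1/20886) = 139/3481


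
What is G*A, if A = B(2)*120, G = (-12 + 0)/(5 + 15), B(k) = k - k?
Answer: 0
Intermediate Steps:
B(k) = 0
G = -3/5 (G = -12/20 = -12*1/20 = -3/5 ≈ -0.60000)
A = 0 (A = 0*120 = 0)
G*A = -3/5*0 = 0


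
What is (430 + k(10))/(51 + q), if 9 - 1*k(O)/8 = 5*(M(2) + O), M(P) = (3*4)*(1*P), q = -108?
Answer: 286/19 ≈ 15.053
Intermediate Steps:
M(P) = 12*P
k(O) = -888 - 40*O (k(O) = 72 - 40*(12*2 + O) = 72 - 40*(24 + O) = 72 - 8*(120 + 5*O) = 72 + (-960 - 40*O) = -888 - 40*O)
(430 + k(10))/(51 + q) = (430 + (-888 - 40*10))/(51 - 108) = (430 + (-888 - 400))/(-57) = (430 - 1288)*(-1/57) = -858*(-1/57) = 286/19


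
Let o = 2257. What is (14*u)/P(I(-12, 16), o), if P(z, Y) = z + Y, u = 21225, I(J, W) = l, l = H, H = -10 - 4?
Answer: 297150/2243 ≈ 132.48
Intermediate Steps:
H = -14
l = -14
I(J, W) = -14
P(z, Y) = Y + z
(14*u)/P(I(-12, 16), o) = (14*21225)/(2257 - 14) = 297150/2243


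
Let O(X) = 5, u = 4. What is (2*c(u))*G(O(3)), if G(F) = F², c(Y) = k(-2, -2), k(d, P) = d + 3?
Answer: 50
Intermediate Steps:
k(d, P) = 3 + d
c(Y) = 1 (c(Y) = 3 - 2 = 1)
(2*c(u))*G(O(3)) = (2*1)*5² = 2*25 = 50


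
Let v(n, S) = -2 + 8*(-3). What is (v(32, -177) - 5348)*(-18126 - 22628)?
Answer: 219011996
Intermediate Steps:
v(n, S) = -26 (v(n, S) = -2 - 24 = -26)
(v(32, -177) - 5348)*(-18126 - 22628) = (-26 - 5348)*(-18126 - 22628) = -5374*(-40754) = 219011996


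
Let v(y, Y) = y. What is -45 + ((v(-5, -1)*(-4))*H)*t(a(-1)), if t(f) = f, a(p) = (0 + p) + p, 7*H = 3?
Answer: -435/7 ≈ -62.143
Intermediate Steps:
H = 3/7 (H = (1/7)*3 = 3/7 ≈ 0.42857)
a(p) = 2*p (a(p) = p + p = 2*p)
-45 + ((v(-5, -1)*(-4))*H)*t(a(-1)) = -45 + (-5*(-4)*(3/7))*(2*(-1)) = -45 + (20*(3/7))*(-2) = -45 + (60/7)*(-2) = -45 - 120/7 = -435/7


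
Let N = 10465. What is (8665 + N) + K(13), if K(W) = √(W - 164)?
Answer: 19130 + I*√151 ≈ 19130.0 + 12.288*I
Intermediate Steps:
K(W) = √(-164 + W)
(8665 + N) + K(13) = (8665 + 10465) + √(-164 + 13) = 19130 + √(-151) = 19130 + I*√151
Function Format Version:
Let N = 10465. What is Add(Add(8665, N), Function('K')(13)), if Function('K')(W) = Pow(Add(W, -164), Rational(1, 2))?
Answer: Add(19130, Mul(I, Pow(151, Rational(1, 2)))) ≈ Add(19130., Mul(12.288, I))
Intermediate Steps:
Function('K')(W) = Pow(Add(-164, W), Rational(1, 2))
Add(Add(8665, N), Function('K')(13)) = Add(Add(8665, 10465), Pow(Add(-164, 13), Rational(1, 2))) = Add(19130, Pow(-151, Rational(1, 2))) = Add(19130, Mul(I, Pow(151, Rational(1, 2))))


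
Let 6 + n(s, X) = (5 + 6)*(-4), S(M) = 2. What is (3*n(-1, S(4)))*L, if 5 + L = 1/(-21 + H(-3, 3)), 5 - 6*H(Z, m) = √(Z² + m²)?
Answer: 11076150/14623 - 2700*√2/14623 ≈ 757.19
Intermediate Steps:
H(Z, m) = ⅚ - √(Z² + m²)/6
L = -5 + 1/(-121/6 - √2/2) (L = -5 + 1/(-21 + (⅚ - √((-3)² + 3²)/6)) = -5 + 1/(-21 + (⅚ - √(9 + 9)/6)) = -5 + 1/(-21 + (⅚ - √2/2)) = -5 + 1/(-121/6 - √2/2) ≈ -5.0479)
n(s, X) = -50 (n(s, X) = -6 + (5 + 6)*(-4) = -6 + 11*(-4) = -6 - 44 = -50)
(3*n(-1, S(4)))*L = (3*(-50))*(-73841/14623 + 18*√2/14623) = -150*(-73841/14623 + 18*√2/14623) = 11076150/14623 - 2700*√2/14623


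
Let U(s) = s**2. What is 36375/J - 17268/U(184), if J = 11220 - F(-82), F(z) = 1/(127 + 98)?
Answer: 58374287817/21367359536 ≈ 2.7319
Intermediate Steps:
F(z) = 1/225
J = 2524499/225 (J = 11220 - 1*1/225 = 11220 - 1/225 = 2524499/225 ≈ 11220.)
36375/J - 17268/U(184) = 36375/(2524499/225) - 17268/(184**2) = 36375*(225/2524499) - 17268/33856 = 8184375/2524499 - 17268*1/33856 = 8184375/2524499 - 4317/8464 = 58374287817/21367359536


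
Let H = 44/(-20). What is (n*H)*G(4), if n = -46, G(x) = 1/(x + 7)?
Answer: 46/5 ≈ 9.2000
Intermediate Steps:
G(x) = 1/(7 + x)
H = -11/5 (H = 44*(-1/20) = -11/5 ≈ -2.2000)
(n*H)*G(4) = (-46*(-11/5))/(7 + 4) = (506/5)/11 = (506/5)*(1/11) = 46/5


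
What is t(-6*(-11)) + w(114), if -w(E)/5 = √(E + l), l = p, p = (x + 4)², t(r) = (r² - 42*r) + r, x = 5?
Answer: 1650 - 5*√195 ≈ 1580.2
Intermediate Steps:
t(r) = r² - 41*r
p = 81 (p = (5 + 4)² = 9² = 81)
l = 81
w(E) = -5*√(81 + E) (w(E) = -5*√(E + 81) = -5*√(81 + E))
t(-6*(-11)) + w(114) = (-6*(-11))*(-41 - 6*(-11)) - 5*√(81 + 114) = 66*(-41 + 66) - 5*√195 = 66*25 - 5*√195 = 1650 - 5*√195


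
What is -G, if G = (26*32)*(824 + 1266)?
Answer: -1738880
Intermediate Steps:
G = 1738880 (G = 832*2090 = 1738880)
-G = -1*1738880 = -1738880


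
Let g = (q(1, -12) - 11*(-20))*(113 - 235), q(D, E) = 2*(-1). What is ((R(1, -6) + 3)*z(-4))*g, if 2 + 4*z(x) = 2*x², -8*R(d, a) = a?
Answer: -1496025/2 ≈ -7.4801e+5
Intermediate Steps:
R(d, a) = -a/8
q(D, E) = -2
z(x) = -½ + x²/2 (z(x) = -½ + (2*x²)/4 = -½ + x²/2)
g = -26596 (g = (-2 - 11*(-20))*(113 - 235) = (-2 + 220)*(-122) = 218*(-122) = -26596)
((R(1, -6) + 3)*z(-4))*g = ((-⅛*(-6) + 3)*(-½ + (½)*(-4)²))*(-26596) = ((¾ + 3)*(-½ + (½)*16))*(-26596) = (15*(-½ + 8)/4)*(-26596) = ((15/4)*(15/2))*(-26596) = (225/8)*(-26596) = -1496025/2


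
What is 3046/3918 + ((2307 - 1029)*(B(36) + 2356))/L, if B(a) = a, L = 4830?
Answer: 43449073/68565 ≈ 633.69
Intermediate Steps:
3046/3918 + ((2307 - 1029)*(B(36) + 2356))/L = 3046/3918 + ((2307 - 1029)*(36 + 2356))/4830 = 3046*(1/3918) + (1278*2392)*(1/4830) = 1523/1959 + 3056976*(1/4830) = 1523/1959 + 22152/35 = 43449073/68565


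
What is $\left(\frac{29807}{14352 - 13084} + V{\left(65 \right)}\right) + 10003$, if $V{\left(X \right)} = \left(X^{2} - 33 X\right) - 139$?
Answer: $\frac{15174799}{1268} \approx 11968.0$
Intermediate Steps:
$V{\left(X \right)} = -139 + X^{2} - 33 X$
$\left(\frac{29807}{14352 - 13084} + V{\left(65 \right)}\right) + 10003 = \left(\frac{29807}{14352 - 13084} - \left(2284 - 4225\right)\right) + 10003 = \left(\frac{29807}{14352 - 13084} - -1941\right) + 10003 = \left(\frac{29807}{1268} + 1941\right) + 10003 = \frac{2490995}{1268} + 10003 = \frac{15174799}{1268}$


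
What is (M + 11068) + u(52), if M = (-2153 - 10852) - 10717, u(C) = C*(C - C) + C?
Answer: -12602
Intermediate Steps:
u(C) = C (u(C) = C*0 + C = 0 + C = C)
M = -23722 (M = -13005 - 10717 = -23722)
(M + 11068) + u(52) = (-23722 + 11068) + 52 = -12654 + 52 = -12602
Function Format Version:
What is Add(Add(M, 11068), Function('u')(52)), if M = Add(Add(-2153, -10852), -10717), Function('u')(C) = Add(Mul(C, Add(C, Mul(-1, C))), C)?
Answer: -12602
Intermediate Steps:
Function('u')(C) = C (Function('u')(C) = Add(Mul(C, 0), C) = Add(0, C) = C)
M = -23722 (M = Add(-13005, -10717) = -23722)
Add(Add(M, 11068), Function('u')(52)) = Add(Add(-23722, 11068), 52) = Add(-12654, 52) = -12602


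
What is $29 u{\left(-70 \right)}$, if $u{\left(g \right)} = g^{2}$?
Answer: $142100$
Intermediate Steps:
$29 u{\left(-70 \right)} = 29 \left(-70\right)^{2} = 29 \cdot 4900 = 142100$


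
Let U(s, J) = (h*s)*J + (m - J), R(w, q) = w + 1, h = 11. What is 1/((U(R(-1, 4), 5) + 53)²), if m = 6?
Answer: 1/2916 ≈ 0.00034294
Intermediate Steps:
R(w, q) = 1 + w
U(s, J) = 6 - J + 11*J*s (U(s, J) = (11*s)*J + (6 - J) = 11*J*s + (6 - J) = 6 - J + 11*J*s)
1/((U(R(-1, 4), 5) + 53)²) = 1/(((6 - 1*5 + 11*5*(1 - 1)) + 53)²) = 1/(((6 - 5 + 11*5*0) + 53)²) = 1/(((6 - 5 + 0) + 53)²) = 1/((1 + 53)²) = 1/(54²) = 1/2916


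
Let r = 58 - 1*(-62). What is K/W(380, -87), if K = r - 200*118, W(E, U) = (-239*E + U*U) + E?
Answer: 23480/82871 ≈ 0.28333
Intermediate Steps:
W(E, U) = U² - 238*E (W(E, U) = (-239*E + U²) + E = (U² - 239*E) + E = U² - 238*E)
r = 120 (r = 58 + 62 = 120)
K = -23480 (K = 120 - 200*118 = 120 - 23600 = -23480)
K/W(380, -87) = -23480/((-87)² - 238*380) = -23480/(7569 - 90440) = -23480/(-82871) = -23480*(-1/82871) = 23480/82871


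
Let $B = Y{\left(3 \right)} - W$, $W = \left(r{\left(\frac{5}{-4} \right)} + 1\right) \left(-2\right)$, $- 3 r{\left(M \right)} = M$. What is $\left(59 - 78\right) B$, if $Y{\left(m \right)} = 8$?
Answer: $- \frac{1235}{6} \approx -205.83$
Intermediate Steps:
$r{\left(M \right)} = - \frac{M}{3}$
$W = - \frac{17}{6}$ ($W = \left(- \frac{5 \frac{1}{-4}}{3} + 1\right) \left(-2\right) = \left(- \frac{5 \left(- \frac{1}{4}\right)}{3} + 1\right) \left(-2\right) = \left(\left(- \frac{1}{3}\right) \left(- \frac{5}{4}\right) + 1\right) \left(-2\right) = \left(\frac{5}{12} + 1\right) \left(-2\right) = \frac{17}{12} \left(-2\right) = - \frac{17}{6} \approx -2.8333$)
$B = \frac{65}{6}$ ($B = 8 - - \frac{17}{6} = 8 + \frac{17}{6} = \frac{65}{6} \approx 10.833$)
$\left(59 - 78\right) B = \left(59 - 78\right) \frac{65}{6} = \left(-19\right) \frac{65}{6} = - \frac{1235}{6}$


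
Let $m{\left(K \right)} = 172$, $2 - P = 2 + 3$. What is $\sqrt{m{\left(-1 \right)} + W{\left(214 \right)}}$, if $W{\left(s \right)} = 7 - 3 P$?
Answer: $2 \sqrt{47} \approx 13.711$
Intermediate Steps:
$P = -3$ ($P = 2 - \left(2 + 3\right) = 2 - 5 = -3$)
$W{\left(s \right)} = 16$ ($W{\left(s \right)} = 7 - -9 = 7 + 9 = 16$)
$\sqrt{m{\left(-1 \right)} + W{\left(214 \right)}} = \sqrt{172 + 16} = \sqrt{188} = 2 \sqrt{47}$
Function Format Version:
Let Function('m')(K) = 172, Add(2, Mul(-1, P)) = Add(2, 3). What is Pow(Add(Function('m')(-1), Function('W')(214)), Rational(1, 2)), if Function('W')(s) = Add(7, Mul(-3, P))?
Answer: Mul(2, Pow(47, Rational(1, 2))) ≈ 13.711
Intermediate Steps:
P = -3 (P = Add(2, Mul(-1, Add(2, 3))) = Add(2, Mul(-1, 5)) = Add(2, -5) = -3)
Function('W')(s) = 16 (Function('W')(s) = Add(7, Mul(-3, -3)) = Add(7, 9) = 16)
Pow(Add(Function('m')(-1), Function('W')(214)), Rational(1, 2)) = Pow(Add(172, 16), Rational(1, 2)) = Pow(188, Rational(1, 2)) = Mul(2, Pow(47, Rational(1, 2)))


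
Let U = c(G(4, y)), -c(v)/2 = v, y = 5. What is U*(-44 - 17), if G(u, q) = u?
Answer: 488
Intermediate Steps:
c(v) = -2*v
U = -8 (U = -2*4 = -8)
U*(-44 - 17) = -8*(-44 - 17) = -8*(-61) = 488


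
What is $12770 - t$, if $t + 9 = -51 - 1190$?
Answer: $14020$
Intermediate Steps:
$t = -1250$ ($t = -9 - 1241 = -1250$)
$12770 - t = 12770 - -1250 = 12770 + 1250 = 14020$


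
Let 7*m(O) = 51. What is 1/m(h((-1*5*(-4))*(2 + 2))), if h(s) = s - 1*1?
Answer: 7/51 ≈ 0.13725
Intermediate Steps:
h(s) = -1 + s (h(s) = s - 1 = -1 + s)
m(O) = 51/7 (m(O) = (⅐)*51 = 51/7)
1/m(h((-1*5*(-4))*(2 + 2))) = 1/(51/7) = 7/51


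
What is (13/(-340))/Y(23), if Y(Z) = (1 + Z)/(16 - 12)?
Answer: -13/2040 ≈ -0.0063725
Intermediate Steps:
Y(Z) = ¼ + Z/4 (Y(Z) = (1 + Z)/4 = (1 + Z)*(¼) = ¼ + Z/4)
(13/(-340))/Y(23) = (13/(-340))/(¼ + (¼)*23) = (13*(-1/340))/(¼ + 23/4) = -13/340/6 = -13/340*⅙ = -13/2040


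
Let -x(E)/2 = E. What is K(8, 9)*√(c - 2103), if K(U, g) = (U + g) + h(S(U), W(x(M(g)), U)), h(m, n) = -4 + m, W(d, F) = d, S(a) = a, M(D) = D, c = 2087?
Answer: 84*I ≈ 84.0*I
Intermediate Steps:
x(E) = -2*E
K(U, g) = -4 + g + 2*U (K(U, g) = (U + g) + (-4 + U) = -4 + g + 2*U)
K(8, 9)*√(c - 2103) = (-4 + 9 + 2*8)*√(2087 - 2103) = (-4 + 9 + 16)*√(-16) = 21*(4*I) = 84*I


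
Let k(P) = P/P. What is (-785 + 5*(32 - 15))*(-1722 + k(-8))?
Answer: 1204700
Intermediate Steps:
k(P) = 1
(-785 + 5*(32 - 15))*(-1722 + k(-8)) = (-785 + 5*(32 - 15))*(-1722 + 1) = (-785 + 5*17)*(-1721) = (-785 + 85)*(-1721) = -700*(-1721) = 1204700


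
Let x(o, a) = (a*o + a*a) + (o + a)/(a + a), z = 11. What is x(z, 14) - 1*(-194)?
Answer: 15257/28 ≈ 544.89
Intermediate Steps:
x(o, a) = a² + a*o + (a + o)/(2*a) (x(o, a) = (a*o + a²) + (a + o)/((2*a)) = (a² + a*o) + (a + o)*(1/(2*a)) = (a² + a*o) + (a + o)/(2*a) = a² + a*o + (a + o)/(2*a))
x(z, 14) - 1*(-194) = (½ + 14² + 14*11 + (½)*11/14) - 1*(-194) = (½ + 196 + 154 + (½)*11*(1/14)) + 194 = (½ + 196 + 154 + 11/28) + 194 = 9825/28 + 194 = 15257/28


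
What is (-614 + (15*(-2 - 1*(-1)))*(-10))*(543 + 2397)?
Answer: -1364160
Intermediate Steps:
(-614 + (15*(-2 - 1*(-1)))*(-10))*(543 + 2397) = (-614 + (15*(-2 + 1))*(-10))*2940 = (-614 + (15*(-1))*(-10))*2940 = (-614 - 15*(-10))*2940 = (-614 + 150)*2940 = -464*2940 = -1364160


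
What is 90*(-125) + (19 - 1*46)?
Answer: -11277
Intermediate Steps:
90*(-125) + (19 - 1*46) = -11250 + (19 - 46) = -11250 - 27 = -11277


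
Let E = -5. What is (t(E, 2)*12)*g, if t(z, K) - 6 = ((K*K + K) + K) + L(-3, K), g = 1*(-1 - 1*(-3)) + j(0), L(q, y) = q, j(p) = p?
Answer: 264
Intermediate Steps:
g = 2 (g = 1*(-1 - 1*(-3)) + 0 = 1*(-1 + 3) + 0 = 1*2 + 0 = 2 + 0 = 2)
t(z, K) = 3 + K² + 2*K (t(z, K) = 6 + (((K*K + K) + K) - 3) = 6 + (((K² + K) + K) - 3) = 6 + (((K + K²) + K) - 3) = 6 + ((K² + 2*K) - 3) = 6 + (-3 + K² + 2*K) = 3 + K² + 2*K)
(t(E, 2)*12)*g = ((3 + 2² + 2*2)*12)*2 = ((3 + 4 + 4)*12)*2 = (11*12)*2 = 132*2 = 264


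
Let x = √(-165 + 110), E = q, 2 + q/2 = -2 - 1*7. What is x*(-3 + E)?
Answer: -25*I*√55 ≈ -185.41*I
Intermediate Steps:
q = -22 (q = -4 + 2*(-2 - 1*7) = -4 + 2*(-2 - 7) = -4 + 2*(-9) = -4 - 18 = -22)
E = -22
x = I*√55 (x = √(-55) = I*√55 ≈ 7.4162*I)
x*(-3 + E) = (I*√55)*(-3 - 22) = (I*√55)*(-25) = -25*I*√55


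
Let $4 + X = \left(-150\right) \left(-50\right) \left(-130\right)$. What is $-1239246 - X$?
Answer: $-264242$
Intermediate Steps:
$X = -975004$ ($X = -4 + \left(-150\right) \left(-50\right) \left(-130\right) = -4 + 7500 \left(-130\right) = -4 - 975000 = -975004$)
$-1239246 - X = -1239246 - -975004 = -1239246 + 975004 = -264242$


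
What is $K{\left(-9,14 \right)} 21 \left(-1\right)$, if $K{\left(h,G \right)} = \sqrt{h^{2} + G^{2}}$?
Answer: $- 21 \sqrt{277} \approx -349.51$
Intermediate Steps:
$K{\left(h,G \right)} = \sqrt{G^{2} + h^{2}}$
$K{\left(-9,14 \right)} 21 \left(-1\right) = \sqrt{14^{2} + \left(-9\right)^{2}} \cdot 21 \left(-1\right) = \sqrt{196 + 81} \left(-21\right) = \sqrt{277} \left(-21\right) = - 21 \sqrt{277}$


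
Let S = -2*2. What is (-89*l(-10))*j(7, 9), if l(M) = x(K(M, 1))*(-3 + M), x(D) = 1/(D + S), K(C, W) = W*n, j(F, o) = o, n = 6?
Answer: 10413/2 ≈ 5206.5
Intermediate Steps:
S = -4
K(C, W) = 6*W (K(C, W) = W*6 = 6*W)
x(D) = 1/(-4 + D) (x(D) = 1/(D - 4) = 1/(-4 + D))
l(M) = -3/2 + M/2 (l(M) = (-3 + M)/(-4 + 6*1) = (-3 + M)/(-4 + 6) = (-3 + M)/2 = -3/2 + M/2)
(-89*l(-10))*j(7, 9) = -89*(-3/2 + (1/2)*(-10))*9 = -89*(-3/2 - 5)*9 = -89*(-13/2)*9 = (1157/2)*9 = 10413/2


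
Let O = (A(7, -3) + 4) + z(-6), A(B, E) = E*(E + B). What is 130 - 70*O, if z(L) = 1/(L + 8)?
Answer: 655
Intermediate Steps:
A(B, E) = E*(B + E)
z(L) = 1/(8 + L)
O = -15/2 (O = (-3*(7 - 3) + 4) + 1/(8 - 6) = (-3*4 + 4) + 1/2 = (-12 + 4) + ½ = -8 + ½ = -15/2 ≈ -7.5000)
130 - 70*O = 130 - 70*(-15/2) = 130 + 525 = 655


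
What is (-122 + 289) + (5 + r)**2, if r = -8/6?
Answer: 1624/9 ≈ 180.44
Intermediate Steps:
r = -4/3 (r = -8*1/6 = -4/3 ≈ -1.3333)
(-122 + 289) + (5 + r)**2 = (-122 + 289) + (5 - 4/3)**2 = 167 + (11/3)**2 = 167 + 121/9 = 1624/9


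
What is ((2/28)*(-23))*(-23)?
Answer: 529/14 ≈ 37.786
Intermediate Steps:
((2/28)*(-23))*(-23) = ((2*(1/28))*(-23))*(-23) = ((1/14)*(-23))*(-23) = -23/14*(-23) = 529/14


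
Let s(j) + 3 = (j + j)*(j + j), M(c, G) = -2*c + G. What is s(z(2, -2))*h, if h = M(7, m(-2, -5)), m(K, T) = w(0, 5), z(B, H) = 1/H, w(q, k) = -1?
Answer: 30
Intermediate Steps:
m(K, T) = -1
M(c, G) = G - 2*c
h = -15 (h = -1 - 2*7 = -1 - 14 = -15)
s(j) = -3 + 4*j² (s(j) = -3 + (j + j)*(j + j) = -3 + (2*j)*(2*j) = -3 + 4*j²)
s(z(2, -2))*h = (-3 + 4*(1/(-2))²)*(-15) = (-3 + 4*(-½)²)*(-15) = (-3 + 4*(¼))*(-15) = (-3 + 1)*(-15) = -2*(-15) = 30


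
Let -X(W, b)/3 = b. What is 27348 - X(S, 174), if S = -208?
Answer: 27870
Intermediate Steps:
X(W, b) = -3*b
27348 - X(S, 174) = 27348 - (-3)*174 = 27348 - 1*(-522) = 27348 + 522 = 27870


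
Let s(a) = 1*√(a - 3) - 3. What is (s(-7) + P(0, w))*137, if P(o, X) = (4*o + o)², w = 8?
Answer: -411 + 137*I*√10 ≈ -411.0 + 433.23*I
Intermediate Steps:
P(o, X) = 25*o² (P(o, X) = (5*o)² = 25*o²)
s(a) = -3 + √(-3 + a) (s(a) = 1*√(-3 + a) - 3 = √(-3 + a) - 3 = -3 + √(-3 + a))
(s(-7) + P(0, w))*137 = ((-3 + √(-3 - 7)) + 25*0²)*137 = ((-3 + √(-10)) + 25*0)*137 = ((-3 + I*√10) + 0)*137 = (-3 + I*√10)*137 = -411 + 137*I*√10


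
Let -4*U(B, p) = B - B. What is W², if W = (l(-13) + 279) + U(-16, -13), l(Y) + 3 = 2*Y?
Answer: 62500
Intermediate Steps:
l(Y) = -3 + 2*Y
U(B, p) = 0 (U(B, p) = -(B - B)/4 = -¼*0 = 0)
W = 250 (W = ((-3 + 2*(-13)) + 279) + 0 = ((-3 - 26) + 279) + 0 = (-29 + 279) + 0 = 250 + 0 = 250)
W² = 250² = 62500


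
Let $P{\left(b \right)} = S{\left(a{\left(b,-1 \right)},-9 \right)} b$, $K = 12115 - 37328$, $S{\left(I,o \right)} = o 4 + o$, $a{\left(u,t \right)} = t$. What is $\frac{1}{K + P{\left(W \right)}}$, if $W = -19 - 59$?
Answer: $- \frac{1}{21703} \approx -4.6077 \cdot 10^{-5}$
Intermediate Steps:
$S{\left(I,o \right)} = 5 o$ ($S{\left(I,o \right)} = 4 o + o = 5 o$)
$K = -25213$ ($K = 12115 - 37328 = -25213$)
$W = -78$
$P{\left(b \right)} = - 45 b$ ($P{\left(b \right)} = 5 \left(-9\right) b = - 45 b$)
$\frac{1}{K + P{\left(W \right)}} = \frac{1}{-25213 - -3510} = \frac{1}{-25213 + 3510} = \frac{1}{-21703} = - \frac{1}{21703}$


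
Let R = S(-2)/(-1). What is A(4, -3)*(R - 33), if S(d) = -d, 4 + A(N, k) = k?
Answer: 245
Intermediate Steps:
A(N, k) = -4 + k
R = -2 (R = -1*(-2)/(-1) = 2*(-1) = -2)
A(4, -3)*(R - 33) = (-4 - 3)*(-2 - 33) = -7*(-35) = 245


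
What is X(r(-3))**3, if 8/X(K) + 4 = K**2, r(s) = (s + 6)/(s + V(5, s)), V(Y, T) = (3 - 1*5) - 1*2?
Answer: -60236288/6539203 ≈ -9.2116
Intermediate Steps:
V(Y, T) = -4 (V(Y, T) = (3 - 5) - 2 = -2 - 2 = -4)
r(s) = (6 + s)/(-4 + s) (r(s) = (s + 6)/(s - 4) = (6 + s)/(-4 + s))
X(K) = 8/(-4 + K**2)
X(r(-3))**3 = (8/(-4 + ((6 - 3)/(-4 - 3))**2))**3 = (8/(-4 + (3/(-7))**2))**3 = (8/(-4 + (-1/7*3)**2))**3 = (8/(-4 + (-3/7)**2))**3 = (8/(-4 + 9/49))**3 = (8/(-187/49))**3 = (8*(-49/187))**3 = (-392/187)**3 = -60236288/6539203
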